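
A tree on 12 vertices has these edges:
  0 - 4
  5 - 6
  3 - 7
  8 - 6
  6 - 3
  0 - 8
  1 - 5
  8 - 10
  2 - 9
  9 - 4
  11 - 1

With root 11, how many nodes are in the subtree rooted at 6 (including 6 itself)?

Descendants of 6 (including itself): 6, 3, 8, 7, 0, 10, 4, 9, 2. That's 9.

9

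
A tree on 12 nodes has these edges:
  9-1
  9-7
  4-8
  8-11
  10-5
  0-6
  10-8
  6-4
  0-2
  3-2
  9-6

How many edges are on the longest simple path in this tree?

A longest path is 5 – 10 – 8 – 4 – 6 – 0 – 2 – 3, with 7 edges.

7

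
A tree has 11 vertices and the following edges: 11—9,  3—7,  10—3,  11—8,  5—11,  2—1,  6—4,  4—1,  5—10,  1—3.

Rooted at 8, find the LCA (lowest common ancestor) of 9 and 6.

Path 9→root: 9 11 8; path 6→root: 6 4 1 3 10 5 11 8.
First common node: 11.

11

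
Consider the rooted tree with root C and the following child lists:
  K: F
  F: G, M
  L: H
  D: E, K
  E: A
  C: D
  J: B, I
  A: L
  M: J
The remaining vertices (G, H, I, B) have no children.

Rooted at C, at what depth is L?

C–D–E–A–L — 4 edges.

4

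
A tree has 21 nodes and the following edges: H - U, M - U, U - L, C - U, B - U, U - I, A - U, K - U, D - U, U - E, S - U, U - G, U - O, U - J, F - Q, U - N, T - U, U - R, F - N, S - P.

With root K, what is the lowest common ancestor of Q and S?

Path Q→root: Q F N U K; path S→root: S U K.
First common node: U.

U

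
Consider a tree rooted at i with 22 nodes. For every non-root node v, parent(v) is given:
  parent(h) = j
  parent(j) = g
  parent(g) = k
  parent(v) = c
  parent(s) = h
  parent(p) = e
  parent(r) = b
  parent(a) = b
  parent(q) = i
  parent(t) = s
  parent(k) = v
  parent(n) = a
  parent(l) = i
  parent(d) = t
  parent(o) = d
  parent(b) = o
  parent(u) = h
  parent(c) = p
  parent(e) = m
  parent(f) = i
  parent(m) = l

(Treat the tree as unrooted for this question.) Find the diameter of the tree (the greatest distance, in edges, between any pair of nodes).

18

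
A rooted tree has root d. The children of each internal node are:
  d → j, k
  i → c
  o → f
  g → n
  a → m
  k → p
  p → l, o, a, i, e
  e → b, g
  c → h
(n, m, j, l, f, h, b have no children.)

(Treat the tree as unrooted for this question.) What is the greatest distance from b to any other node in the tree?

5

A farthest node from b is h (j also at distance 5).
The path b-e-p-i-c-h has 5 edges.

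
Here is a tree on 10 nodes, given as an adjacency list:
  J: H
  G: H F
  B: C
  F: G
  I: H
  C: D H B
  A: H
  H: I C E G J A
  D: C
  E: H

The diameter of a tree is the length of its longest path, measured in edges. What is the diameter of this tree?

4

A longest path is D–C–H–G–F, with 4 edges.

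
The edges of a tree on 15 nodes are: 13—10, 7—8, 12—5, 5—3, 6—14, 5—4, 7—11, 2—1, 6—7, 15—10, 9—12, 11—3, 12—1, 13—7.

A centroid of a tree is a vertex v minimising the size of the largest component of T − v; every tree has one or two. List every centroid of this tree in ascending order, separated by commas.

11

Delete 11: the remaining components have sizes 7, 7. Max 7 ≤ 7, so 11 is a centroid.
No neighbour of 11 does as well, so 11 is the unique centroid.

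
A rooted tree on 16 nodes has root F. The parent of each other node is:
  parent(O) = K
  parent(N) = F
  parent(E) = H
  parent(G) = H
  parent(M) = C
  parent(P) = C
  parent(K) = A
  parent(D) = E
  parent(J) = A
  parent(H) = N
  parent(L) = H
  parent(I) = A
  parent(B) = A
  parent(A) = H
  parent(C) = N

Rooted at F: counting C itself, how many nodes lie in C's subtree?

Descendants of C (including itself): C, P, M. That's 3.

3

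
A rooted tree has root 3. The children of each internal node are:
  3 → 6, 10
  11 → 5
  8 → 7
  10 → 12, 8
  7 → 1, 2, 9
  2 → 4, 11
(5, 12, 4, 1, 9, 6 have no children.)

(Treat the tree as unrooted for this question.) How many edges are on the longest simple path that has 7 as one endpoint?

4

Distances from 7 peak at 4, attained at 6.
7 – 8 – 10 – 3 – 6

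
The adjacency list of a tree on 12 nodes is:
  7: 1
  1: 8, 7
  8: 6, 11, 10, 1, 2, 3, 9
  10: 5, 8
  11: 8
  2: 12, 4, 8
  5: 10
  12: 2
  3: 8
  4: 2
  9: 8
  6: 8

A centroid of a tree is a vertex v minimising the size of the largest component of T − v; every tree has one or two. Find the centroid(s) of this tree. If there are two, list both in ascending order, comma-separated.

Delete 8: the remaining components have sizes 3, 2, 2, 1, 1, 1, 1. Max 3 ≤ 6, so 8 is a centroid.
Every other node leaves some component of size > 6, so the centroid is unique.

8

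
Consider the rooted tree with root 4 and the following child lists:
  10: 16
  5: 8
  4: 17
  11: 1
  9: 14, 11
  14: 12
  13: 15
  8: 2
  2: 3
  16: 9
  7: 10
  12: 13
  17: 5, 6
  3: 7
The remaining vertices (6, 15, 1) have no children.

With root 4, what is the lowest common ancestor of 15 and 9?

Ancestors of 15 (toward the root): 15, 13, 12, 14, 9, 16, 10, 7, 3, 2, 8, 5, 17, 4.
Ancestors of 9: 9, 16, 10, 7, 3, 2, 8, 5, 17, 4.
The deepest node appearing in both lists is 9.

9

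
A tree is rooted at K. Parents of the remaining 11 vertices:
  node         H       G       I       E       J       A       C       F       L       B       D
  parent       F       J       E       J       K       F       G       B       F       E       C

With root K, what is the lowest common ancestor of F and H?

F

F's ancestor chain is F, B, E, J, K and H's is H, F, B, E, J, K; they first meet at F.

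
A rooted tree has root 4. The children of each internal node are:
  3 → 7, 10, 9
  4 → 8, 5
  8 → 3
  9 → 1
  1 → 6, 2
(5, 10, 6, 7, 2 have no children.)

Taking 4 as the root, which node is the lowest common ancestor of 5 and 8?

4

5's ancestor chain is 5, 4 and 8's is 8, 4; they first meet at 4.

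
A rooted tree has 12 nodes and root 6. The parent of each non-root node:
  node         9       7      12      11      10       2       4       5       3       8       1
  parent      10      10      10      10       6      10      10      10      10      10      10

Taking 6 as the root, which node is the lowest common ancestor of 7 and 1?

7's ancestor chain is 7, 10, 6 and 1's is 1, 10, 6; they first meet at 10.

10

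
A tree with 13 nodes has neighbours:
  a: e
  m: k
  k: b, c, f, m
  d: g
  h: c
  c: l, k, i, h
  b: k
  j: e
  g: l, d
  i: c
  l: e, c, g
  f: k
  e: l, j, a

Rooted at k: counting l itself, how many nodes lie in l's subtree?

Descendants of l (including itself): l, e, g, a, j, d. That's 6.

6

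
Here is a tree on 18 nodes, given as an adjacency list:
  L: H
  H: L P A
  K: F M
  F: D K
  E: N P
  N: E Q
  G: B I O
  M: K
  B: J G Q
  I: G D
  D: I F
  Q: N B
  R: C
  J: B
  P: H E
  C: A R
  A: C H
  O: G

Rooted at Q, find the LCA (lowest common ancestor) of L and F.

Ancestors of L (toward the root): L, H, P, E, N, Q.
Ancestors of F: F, D, I, G, B, Q.
The deepest node appearing in both lists is Q.

Q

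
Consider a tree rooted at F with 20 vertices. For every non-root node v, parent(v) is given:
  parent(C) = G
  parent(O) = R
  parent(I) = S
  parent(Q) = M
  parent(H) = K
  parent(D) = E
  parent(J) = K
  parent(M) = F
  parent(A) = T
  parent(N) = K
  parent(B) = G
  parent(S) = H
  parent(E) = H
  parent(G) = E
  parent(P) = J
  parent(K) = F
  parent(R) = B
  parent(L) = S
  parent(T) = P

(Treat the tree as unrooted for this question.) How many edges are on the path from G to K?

3

G – E – H – K: 3 edges.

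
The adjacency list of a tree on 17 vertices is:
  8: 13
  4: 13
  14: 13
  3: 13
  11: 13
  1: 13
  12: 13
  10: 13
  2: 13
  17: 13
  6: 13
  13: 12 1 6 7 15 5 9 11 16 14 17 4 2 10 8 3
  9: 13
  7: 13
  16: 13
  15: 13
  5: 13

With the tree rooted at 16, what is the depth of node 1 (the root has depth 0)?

2

16 – 13 – 1 — 2 edges.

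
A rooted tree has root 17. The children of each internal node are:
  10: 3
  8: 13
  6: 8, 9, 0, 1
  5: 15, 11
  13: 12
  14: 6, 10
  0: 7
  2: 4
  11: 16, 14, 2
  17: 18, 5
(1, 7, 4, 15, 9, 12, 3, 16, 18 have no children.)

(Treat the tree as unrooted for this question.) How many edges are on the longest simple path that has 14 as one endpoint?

4

Distances from 14 peak at 4, attained at 12 (18 also at distance 4).
14 – 6 – 8 – 13 – 12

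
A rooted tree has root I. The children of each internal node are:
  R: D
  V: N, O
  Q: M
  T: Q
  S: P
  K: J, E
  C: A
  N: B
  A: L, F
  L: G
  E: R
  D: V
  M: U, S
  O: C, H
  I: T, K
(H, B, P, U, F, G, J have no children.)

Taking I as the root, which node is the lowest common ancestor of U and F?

I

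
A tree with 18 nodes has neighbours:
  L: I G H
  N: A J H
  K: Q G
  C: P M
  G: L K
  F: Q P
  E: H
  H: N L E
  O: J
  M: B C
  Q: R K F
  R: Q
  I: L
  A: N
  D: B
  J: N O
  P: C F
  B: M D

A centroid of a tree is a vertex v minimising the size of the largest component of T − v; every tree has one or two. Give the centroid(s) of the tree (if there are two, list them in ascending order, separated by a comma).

Removing G splits the tree into components of sizes 9, 8; the largest is 9 ≤ ⌊18/2⌋ = 9.
K is adjacent to G and is also a centroid (the largest component after removing it is likewise 9).

G, K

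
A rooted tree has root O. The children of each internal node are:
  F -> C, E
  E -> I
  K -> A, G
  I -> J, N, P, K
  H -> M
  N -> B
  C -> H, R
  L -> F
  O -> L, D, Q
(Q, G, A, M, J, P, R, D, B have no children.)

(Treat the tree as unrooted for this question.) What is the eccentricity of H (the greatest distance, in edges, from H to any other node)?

6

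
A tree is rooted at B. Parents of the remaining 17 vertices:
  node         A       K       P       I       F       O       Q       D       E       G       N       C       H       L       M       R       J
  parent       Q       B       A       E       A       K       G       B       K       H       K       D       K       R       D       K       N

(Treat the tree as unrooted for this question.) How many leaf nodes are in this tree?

The leaves are C, F, I, J, L, M, O, P.
That is 8 leaves.

8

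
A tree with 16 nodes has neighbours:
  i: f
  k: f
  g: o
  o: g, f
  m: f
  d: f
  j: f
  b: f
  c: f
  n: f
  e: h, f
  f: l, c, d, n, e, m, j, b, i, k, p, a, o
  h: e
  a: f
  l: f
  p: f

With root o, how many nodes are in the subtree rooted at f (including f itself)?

Descendants of f (including itself): f, m, a, c, e, n, d, j, i, p, b, l, k, h. That's 14.

14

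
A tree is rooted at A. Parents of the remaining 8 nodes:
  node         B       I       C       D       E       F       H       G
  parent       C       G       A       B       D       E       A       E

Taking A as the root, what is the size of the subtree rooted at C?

7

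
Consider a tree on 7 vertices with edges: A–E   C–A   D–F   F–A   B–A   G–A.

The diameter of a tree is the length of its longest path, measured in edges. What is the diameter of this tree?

Starting from D, a farthest node is G at distance 3.
One longest path: D-F-A-G.
So the diameter is 3.

3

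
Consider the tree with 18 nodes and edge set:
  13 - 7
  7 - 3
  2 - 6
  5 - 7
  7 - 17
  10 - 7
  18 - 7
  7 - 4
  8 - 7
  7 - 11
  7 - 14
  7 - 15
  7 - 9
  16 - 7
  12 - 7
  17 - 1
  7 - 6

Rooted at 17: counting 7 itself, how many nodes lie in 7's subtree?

7's subtree: {7, 6, 12, 3, 4, 16, 9, 5, 10, 15, 14, 13, 8, 18, 11, 2}, size 16.

16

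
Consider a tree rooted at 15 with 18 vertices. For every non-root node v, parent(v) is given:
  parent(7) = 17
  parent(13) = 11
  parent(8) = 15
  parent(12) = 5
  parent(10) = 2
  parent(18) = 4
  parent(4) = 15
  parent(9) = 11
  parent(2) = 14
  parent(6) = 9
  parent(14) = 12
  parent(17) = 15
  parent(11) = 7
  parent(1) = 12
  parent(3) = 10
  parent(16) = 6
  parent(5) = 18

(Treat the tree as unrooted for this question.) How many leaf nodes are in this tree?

5

Degree-1 nodes: 1, 3, 8, 13, 16 — 5 of them.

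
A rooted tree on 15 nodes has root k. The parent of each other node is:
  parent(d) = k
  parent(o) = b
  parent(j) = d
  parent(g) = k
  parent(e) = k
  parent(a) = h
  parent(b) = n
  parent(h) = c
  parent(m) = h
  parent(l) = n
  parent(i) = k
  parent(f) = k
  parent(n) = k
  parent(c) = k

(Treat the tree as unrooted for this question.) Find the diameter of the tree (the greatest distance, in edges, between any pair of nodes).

6

Starting from o, a farthest node is m at distance 6.
One longest path: o – b – n – k – c – h – m.
So the diameter is 6.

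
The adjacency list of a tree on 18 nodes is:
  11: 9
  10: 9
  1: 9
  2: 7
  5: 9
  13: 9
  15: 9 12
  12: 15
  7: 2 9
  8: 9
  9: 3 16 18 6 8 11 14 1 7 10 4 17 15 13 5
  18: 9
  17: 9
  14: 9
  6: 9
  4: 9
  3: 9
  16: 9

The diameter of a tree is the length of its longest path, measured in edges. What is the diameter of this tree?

BFS from 2 reaches 12 last, at distance 4; BFS from 12 confirms no node is farther.
Path: 2–7–9–15–12.

4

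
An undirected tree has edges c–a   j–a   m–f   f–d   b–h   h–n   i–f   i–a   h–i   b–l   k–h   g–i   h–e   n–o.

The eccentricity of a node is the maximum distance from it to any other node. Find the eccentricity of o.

The node farthest from o is c (d, j, m also at distance 5), via o – n – h – i – a – c — 5 edges.

5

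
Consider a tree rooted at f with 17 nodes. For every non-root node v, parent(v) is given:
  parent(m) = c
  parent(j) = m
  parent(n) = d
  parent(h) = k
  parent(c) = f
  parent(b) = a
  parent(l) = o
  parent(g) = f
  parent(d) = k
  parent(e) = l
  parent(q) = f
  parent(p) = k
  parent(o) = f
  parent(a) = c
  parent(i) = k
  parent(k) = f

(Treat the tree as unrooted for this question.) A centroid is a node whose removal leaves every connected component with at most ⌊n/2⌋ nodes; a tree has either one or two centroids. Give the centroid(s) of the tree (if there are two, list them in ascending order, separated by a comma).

Removing f splits the tree into components of sizes 6, 5, 3, 1, 1; the largest is 6 ≤ ⌊17/2⌋ = 8.
No neighbour of f does as well, so f is the unique centroid.

f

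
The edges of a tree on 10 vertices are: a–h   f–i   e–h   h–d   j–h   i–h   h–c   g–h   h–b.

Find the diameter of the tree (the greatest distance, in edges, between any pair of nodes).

3

BFS from f reaches g last, at distance 3; BFS from g confirms no node is farther.
Path: f–i–h–g.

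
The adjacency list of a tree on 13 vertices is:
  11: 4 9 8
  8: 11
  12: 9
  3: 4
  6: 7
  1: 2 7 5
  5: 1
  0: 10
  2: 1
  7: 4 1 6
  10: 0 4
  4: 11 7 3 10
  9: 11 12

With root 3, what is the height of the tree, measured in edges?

The longest root-to-leaf path is 3–4–7–1–2 (4 edges).

4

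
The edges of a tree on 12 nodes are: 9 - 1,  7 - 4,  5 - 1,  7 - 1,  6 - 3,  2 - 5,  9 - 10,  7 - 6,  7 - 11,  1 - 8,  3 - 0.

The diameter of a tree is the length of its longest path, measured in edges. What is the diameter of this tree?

Starting from 0, a farthest node is 10 at distance 6.
One longest path: 0-3-6-7-1-9-10.
So the diameter is 6.

6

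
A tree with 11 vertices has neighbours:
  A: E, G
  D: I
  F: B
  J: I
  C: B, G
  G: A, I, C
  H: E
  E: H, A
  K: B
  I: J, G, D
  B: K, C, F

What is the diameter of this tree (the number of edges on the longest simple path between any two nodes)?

BFS from H reaches F last, at distance 6; BFS from F confirms no node is farther.
Path: H - E - A - G - C - B - F.

6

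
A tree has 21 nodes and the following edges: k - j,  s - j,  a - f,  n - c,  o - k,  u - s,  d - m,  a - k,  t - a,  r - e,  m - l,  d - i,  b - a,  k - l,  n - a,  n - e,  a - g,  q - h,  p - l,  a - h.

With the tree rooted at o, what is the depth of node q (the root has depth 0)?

Climbing from q to the root: q–h–a–k–o. That's 4 steps.

4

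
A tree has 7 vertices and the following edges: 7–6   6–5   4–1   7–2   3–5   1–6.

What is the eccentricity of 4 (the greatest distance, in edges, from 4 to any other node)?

4

Distances from 4 peak at 4, attained at 2 (3 also at distance 4).
4 – 1 – 6 – 7 – 2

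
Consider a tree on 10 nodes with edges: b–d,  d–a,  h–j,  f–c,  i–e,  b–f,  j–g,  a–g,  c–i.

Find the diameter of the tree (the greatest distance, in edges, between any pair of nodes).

BFS from e reaches h last, at distance 9; BFS from h confirms no node is farther.
Path: e–i–c–f–b–d–a–g–j–h.

9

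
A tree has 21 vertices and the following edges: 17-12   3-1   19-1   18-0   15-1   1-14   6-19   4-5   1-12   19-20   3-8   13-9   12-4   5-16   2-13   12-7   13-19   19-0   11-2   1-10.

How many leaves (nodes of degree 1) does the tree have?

12

Exactly 12 nodes have a single neighbour: 6, 7, 8, 9, 10, 11, 14, 15, 16, 17, 18, 20.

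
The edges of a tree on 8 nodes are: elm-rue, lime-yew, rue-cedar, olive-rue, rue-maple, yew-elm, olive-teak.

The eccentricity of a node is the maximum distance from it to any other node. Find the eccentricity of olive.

4

A farthest node from olive is lime.
The path olive – rue – elm – yew – lime has 4 edges.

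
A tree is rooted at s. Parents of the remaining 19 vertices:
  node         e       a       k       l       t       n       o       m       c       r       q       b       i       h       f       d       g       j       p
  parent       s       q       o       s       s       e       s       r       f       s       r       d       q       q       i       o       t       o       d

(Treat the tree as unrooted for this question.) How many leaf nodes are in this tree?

Degree-1 nodes: a, b, c, g, h, j, k, l, m, n, p — 11 of them.

11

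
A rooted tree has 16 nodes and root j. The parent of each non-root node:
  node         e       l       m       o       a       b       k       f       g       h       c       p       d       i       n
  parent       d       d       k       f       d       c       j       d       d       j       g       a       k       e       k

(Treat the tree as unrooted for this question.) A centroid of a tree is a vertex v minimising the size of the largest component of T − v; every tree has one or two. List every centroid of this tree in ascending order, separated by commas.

d

Removing d splits the tree into components of sizes 5, 3, 2, 2, 2, 1; the largest is 5 ≤ ⌊16/2⌋ = 8.
Every other node leaves some component of size > 8, so the centroid is unique.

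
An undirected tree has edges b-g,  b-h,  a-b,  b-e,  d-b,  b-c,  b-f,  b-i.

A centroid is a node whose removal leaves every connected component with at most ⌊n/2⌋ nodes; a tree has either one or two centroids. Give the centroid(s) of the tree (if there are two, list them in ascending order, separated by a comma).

Removing b splits the tree into components of sizes 1, 1, 1, 1, 1, 1, 1, 1; the largest is 1 ≤ ⌊9/2⌋ = 4.
No neighbour of b does as well, so b is the unique centroid.

b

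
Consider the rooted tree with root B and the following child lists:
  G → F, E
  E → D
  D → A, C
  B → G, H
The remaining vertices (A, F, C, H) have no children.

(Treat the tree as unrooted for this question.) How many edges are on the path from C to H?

C–D–E–G–B–H: 5 edges.

5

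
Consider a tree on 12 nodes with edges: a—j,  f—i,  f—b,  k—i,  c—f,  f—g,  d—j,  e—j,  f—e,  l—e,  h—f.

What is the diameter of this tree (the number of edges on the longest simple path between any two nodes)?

Starting from k, a farthest node is d at distance 5.
One longest path: k-i-f-e-j-d.
So the diameter is 5.

5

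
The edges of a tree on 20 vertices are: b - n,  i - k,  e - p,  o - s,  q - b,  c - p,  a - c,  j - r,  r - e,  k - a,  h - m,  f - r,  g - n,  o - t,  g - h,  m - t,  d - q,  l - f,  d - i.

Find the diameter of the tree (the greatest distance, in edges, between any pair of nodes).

Starting from s, a farthest node is l at distance 18.
One longest path: s – o – t – m – h – g – n – b – q – d – i – k – a – c – p – e – r – f – l.
So the diameter is 18.

18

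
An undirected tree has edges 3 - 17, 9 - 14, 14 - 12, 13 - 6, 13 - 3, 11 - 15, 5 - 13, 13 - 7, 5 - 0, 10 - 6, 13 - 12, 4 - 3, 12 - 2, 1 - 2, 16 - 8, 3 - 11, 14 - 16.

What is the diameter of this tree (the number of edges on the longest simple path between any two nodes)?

A longest path is 8 – 16 – 14 – 12 – 13 – 3 – 11 – 15, with 7 edges.

7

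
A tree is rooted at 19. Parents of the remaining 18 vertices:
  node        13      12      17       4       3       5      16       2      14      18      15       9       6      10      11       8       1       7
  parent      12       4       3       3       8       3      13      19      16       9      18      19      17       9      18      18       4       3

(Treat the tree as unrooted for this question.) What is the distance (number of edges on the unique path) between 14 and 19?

9

Walking from 14: 14 – 16 – 13 – 12 – 4 – 3 – 8 – 18 – 9 – 19. Length 9.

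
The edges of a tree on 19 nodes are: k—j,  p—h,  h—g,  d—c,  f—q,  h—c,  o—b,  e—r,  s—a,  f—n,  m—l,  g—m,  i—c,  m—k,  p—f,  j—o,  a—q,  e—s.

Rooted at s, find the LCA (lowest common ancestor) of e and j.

s

Ancestors of e (toward the root): e, s.
Ancestors of j: j, k, m, g, h, p, f, q, a, s.
The deepest node appearing in both lists is s.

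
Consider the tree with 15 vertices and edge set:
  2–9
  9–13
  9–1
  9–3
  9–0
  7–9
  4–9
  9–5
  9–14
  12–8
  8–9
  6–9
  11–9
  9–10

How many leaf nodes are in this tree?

Exactly 13 nodes have a single neighbour: 0, 1, 2, 3, 4, 5, 6, 7, 10, 11, 12, 13, 14.

13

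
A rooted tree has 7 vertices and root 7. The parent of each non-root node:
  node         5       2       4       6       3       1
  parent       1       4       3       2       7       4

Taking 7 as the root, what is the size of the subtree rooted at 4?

5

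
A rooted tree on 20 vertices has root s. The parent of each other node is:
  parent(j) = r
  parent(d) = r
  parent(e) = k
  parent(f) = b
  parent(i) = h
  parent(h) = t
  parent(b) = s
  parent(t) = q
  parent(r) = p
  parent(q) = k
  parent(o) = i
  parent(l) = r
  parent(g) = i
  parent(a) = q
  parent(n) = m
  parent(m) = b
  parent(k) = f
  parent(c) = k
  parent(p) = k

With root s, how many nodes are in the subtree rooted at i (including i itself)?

i's subtree: {i, g, o}, size 3.

3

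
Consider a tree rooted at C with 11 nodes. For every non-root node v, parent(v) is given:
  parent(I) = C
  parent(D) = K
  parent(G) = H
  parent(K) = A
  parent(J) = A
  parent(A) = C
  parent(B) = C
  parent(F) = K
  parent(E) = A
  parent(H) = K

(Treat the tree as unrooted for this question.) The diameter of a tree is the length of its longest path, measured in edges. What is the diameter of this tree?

5

Starting from B, a farthest node is G at distance 5.
One longest path: B - C - A - K - H - G.
So the diameter is 5.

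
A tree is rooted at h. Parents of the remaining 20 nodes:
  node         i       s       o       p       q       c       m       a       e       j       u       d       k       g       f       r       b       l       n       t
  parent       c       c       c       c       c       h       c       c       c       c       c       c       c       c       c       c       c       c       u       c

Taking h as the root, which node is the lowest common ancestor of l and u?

l's ancestor chain is l, c, h and u's is u, c, h; they first meet at c.

c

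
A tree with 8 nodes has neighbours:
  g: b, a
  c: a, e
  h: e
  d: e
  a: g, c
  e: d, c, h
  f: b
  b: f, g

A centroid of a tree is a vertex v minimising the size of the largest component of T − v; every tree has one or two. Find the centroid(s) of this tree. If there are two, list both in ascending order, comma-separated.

a, c

Delete c: the remaining components have sizes 4, 3. Max 4 ≤ 4, so c is a centroid.
a is adjacent to c and is also a centroid (the largest component after removing it is likewise 4).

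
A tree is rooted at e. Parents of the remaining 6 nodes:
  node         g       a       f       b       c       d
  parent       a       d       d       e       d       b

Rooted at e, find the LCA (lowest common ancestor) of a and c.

d

a's ancestor chain is a, d, b, e and c's is c, d, b, e; they first meet at d.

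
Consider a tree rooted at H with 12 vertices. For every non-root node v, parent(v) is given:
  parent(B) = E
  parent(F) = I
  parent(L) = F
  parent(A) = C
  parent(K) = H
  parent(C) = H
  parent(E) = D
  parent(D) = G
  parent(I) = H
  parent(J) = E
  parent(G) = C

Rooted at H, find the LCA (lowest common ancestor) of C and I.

H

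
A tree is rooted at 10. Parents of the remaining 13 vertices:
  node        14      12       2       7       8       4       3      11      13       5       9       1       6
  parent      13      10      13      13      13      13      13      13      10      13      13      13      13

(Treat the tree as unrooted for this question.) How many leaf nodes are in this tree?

12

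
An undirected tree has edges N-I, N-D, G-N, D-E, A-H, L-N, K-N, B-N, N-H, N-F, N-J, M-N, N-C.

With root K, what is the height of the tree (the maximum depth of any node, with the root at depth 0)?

3

The longest root-to-leaf path is K-N-D-E (3 edges).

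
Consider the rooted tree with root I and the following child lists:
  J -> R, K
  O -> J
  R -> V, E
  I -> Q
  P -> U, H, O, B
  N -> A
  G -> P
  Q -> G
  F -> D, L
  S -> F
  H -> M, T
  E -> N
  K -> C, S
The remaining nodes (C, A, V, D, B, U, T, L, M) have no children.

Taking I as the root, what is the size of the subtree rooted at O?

13

O's subtree: {O, J, R, K, E, V, S, C, N, F, A, D, L}, size 13.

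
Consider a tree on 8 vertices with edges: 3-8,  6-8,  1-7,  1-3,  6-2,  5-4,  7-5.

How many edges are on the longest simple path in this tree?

7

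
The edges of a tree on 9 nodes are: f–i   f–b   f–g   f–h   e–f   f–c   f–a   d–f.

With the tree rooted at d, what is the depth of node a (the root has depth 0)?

2

d – f – a — 2 edges.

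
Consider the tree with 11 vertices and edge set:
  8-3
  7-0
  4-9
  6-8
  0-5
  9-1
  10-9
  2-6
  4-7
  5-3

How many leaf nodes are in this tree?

3

Exactly 3 nodes have a single neighbour: 1, 2, 10.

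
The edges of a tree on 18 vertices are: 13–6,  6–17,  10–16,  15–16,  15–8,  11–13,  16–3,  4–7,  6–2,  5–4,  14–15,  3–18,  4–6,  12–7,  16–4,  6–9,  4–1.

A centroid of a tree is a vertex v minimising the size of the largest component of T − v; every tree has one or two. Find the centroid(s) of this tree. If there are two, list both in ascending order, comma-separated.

4

Removing 4 splits the tree into components of sizes 7, 6, 2, 1, 1; the largest is 7 ≤ ⌊18/2⌋ = 9.
Every other node leaves some component of size > 9, so the centroid is unique.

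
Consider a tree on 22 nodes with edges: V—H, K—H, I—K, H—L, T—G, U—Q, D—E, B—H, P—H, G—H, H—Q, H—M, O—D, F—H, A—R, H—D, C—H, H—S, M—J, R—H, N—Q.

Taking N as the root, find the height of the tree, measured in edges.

4

T sits deepest: N–Q–H–G–T — 4 edges from the root.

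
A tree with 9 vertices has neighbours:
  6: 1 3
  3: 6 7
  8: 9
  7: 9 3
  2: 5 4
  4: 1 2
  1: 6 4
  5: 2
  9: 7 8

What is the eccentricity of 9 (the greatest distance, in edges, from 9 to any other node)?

The node farthest from 9 is 5, via 9 – 7 – 3 – 6 – 1 – 4 – 2 – 5 — 7 edges.

7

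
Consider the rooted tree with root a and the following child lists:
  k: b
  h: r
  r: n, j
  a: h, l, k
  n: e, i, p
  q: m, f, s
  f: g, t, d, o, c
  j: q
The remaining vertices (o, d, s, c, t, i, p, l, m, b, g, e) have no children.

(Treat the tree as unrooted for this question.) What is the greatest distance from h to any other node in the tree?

The node farthest from h is o (d, t, c, g also at distance 5), via h – r – j – q – f – o — 5 edges.

5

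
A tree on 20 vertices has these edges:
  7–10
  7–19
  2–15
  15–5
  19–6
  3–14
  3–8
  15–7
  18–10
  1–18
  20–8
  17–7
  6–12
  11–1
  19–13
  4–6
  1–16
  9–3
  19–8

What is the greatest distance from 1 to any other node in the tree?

Distances from 1 peak at 7, attained at 9 (14 also at distance 7).
1 – 18 – 10 – 7 – 19 – 8 – 3 – 9

7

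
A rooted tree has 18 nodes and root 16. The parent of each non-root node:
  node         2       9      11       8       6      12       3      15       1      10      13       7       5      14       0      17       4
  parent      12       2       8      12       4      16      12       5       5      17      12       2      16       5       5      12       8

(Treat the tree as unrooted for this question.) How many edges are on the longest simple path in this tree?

A longest path is 6 – 4 – 8 – 12 – 16 – 5 – 14, with 6 edges.

6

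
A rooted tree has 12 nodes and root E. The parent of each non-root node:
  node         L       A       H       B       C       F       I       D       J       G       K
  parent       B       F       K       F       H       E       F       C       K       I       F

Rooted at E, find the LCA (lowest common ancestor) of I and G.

I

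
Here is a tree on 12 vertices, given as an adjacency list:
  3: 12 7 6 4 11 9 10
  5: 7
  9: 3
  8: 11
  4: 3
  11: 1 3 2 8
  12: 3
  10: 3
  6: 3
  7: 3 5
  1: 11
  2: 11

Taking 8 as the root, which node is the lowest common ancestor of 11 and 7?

11

Path 11→root: 11 8; path 7→root: 7 3 11 8.
First common node: 11.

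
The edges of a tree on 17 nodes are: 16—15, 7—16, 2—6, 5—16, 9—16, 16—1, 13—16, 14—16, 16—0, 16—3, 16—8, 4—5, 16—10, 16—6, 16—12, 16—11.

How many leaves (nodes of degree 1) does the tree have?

Degree-1 nodes: 0, 1, 2, 3, 4, 7, 8, 9, 10, 11, 12, 13, 14, 15 — 14 of them.

14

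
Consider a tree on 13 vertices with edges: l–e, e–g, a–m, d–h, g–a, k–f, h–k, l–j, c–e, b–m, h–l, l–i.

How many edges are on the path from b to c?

b - m - a - g - e - c: 5 edges.

5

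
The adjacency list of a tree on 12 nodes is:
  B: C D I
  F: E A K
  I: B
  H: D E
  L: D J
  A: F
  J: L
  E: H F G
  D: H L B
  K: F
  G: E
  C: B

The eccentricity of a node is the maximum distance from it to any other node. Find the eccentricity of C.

6

A farthest node from C is K (A also at distance 6).
The path C – B – D – H – E – F – K has 6 edges.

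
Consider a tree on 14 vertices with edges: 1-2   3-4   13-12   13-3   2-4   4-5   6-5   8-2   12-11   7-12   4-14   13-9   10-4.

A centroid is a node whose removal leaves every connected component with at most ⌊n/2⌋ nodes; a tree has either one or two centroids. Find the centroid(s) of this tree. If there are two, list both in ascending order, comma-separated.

4

Delete 4: the remaining components have sizes 6, 3, 2, 1, 1. Max 6 ≤ 7, so 4 is a centroid.
Every other node leaves some component of size > 7, so the centroid is unique.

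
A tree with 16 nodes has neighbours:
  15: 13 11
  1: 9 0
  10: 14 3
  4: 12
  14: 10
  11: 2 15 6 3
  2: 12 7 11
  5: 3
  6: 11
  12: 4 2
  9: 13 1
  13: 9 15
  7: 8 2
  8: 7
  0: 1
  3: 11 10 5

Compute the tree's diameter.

A longest path is 0–1–9–13–15–11–2–7–8, with 8 edges.

8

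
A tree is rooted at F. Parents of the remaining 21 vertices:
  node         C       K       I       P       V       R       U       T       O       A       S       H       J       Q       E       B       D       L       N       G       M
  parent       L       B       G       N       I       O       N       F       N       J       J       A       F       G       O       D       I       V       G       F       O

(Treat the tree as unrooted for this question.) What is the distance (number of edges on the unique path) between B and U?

5

Walking from B: B–D–I–G–N–U. Length 5.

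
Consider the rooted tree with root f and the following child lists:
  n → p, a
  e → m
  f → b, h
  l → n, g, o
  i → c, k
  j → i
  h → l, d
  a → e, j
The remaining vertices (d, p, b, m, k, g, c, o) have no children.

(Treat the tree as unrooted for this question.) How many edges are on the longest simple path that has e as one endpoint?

6

A farthest node from e is b.
The path e – a – n – l – h – f – b has 6 edges.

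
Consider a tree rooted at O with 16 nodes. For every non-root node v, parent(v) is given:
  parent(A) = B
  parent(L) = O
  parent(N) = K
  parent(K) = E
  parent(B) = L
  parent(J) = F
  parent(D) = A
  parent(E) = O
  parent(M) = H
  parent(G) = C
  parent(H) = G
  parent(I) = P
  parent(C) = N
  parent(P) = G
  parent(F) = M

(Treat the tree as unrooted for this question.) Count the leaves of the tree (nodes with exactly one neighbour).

The leaves are D, I, J.
That is 3 leaves.

3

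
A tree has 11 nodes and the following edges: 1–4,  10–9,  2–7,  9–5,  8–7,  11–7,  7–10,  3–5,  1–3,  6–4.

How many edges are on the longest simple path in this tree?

8

A longest path is 2–7–10–9–5–3–1–4–6, with 8 edges.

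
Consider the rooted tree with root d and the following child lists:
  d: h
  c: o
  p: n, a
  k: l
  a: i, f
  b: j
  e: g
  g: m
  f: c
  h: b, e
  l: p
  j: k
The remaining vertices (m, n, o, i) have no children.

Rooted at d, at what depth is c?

Climbing from c to the root: c–f–a–p–l–k–j–b–h–d. That's 9 steps.

9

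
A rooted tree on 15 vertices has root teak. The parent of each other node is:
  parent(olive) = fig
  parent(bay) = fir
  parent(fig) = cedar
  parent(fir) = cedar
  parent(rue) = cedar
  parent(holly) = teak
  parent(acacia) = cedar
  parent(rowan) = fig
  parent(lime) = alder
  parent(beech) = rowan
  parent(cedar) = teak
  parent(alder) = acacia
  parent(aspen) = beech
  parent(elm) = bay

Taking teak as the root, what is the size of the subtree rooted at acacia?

3

The subtree rooted at acacia contains: acacia, alder, lime — 3 nodes.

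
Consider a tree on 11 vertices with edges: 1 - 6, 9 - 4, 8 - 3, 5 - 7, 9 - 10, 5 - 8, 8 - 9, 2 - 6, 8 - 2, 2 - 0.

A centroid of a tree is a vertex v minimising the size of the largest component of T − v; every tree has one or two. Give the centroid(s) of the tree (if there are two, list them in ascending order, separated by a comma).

8

Delete 8: the remaining components have sizes 4, 3, 2, 1. Max 4 ≤ 5, so 8 is a centroid.
No neighbour of 8 does as well, so 8 is the unique centroid.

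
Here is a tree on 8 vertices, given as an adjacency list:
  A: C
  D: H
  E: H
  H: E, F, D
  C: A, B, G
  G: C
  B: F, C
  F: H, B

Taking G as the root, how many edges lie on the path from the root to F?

G–C–B–F — 3 edges.

3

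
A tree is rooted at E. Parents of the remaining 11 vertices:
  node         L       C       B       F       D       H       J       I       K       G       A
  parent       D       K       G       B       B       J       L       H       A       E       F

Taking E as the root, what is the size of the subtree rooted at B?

The subtree rooted at B contains: B, D, F, L, A, J, K, H, C, I — 10 nodes.

10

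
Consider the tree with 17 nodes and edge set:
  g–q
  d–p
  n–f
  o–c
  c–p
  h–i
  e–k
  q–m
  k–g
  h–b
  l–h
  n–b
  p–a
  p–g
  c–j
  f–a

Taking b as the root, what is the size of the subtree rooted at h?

Descendants of h (including itself): h, i, l. That's 3.

3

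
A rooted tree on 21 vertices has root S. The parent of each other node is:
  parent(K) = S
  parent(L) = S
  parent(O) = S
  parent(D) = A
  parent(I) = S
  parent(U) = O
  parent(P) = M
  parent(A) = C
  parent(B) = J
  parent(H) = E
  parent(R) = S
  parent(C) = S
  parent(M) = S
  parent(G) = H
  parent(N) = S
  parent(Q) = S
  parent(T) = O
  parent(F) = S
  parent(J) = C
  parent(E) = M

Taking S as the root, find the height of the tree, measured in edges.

The longest root-to-leaf path is S–M–E–H–G (4 edges).

4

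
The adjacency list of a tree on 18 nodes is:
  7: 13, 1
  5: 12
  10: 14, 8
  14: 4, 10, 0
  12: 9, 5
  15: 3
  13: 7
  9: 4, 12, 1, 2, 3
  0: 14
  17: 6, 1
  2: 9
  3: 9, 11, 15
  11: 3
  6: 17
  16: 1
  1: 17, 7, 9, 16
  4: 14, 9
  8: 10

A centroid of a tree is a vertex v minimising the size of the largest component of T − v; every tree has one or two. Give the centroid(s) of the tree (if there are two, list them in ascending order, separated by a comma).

9

If 9 is removed the pieces have sizes 6, 5, 3, 2, 1, all ≤ ⌊18/2⌋ = 9.
Every other node leaves some component of size > 9, so the centroid is unique.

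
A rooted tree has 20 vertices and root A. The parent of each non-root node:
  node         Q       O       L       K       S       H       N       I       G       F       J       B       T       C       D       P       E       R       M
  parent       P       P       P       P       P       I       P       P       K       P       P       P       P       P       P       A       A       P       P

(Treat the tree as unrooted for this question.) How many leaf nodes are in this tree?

16

Degree-1 nodes: B, C, D, E, F, G, H, J, L, M, N, O, Q, R, S, T — 16 of them.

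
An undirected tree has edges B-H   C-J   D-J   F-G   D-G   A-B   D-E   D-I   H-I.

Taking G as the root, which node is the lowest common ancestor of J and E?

D

Ancestors of J (toward the root): J, D, G.
Ancestors of E: E, D, G.
The deepest node appearing in both lists is D.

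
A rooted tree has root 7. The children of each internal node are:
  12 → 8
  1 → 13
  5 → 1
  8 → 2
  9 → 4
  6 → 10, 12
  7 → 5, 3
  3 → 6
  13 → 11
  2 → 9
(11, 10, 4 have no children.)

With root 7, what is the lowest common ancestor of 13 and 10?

7

Path 13→root: 13 1 5 7; path 10→root: 10 6 3 7.
First common node: 7.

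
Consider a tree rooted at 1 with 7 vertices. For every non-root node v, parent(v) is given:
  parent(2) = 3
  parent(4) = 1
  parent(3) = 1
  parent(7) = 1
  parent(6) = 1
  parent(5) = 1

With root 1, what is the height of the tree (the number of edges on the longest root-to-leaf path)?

2 sits deepest: 1 – 3 – 2 — 2 edges from the root.

2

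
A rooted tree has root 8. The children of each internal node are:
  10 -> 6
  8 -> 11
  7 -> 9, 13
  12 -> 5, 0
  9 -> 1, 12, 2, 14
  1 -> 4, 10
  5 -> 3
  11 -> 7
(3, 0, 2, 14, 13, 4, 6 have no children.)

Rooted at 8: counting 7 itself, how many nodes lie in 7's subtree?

7's subtree: {7, 9, 13, 12, 2, 1, 14, 5, 0, 10, 4, 3, 6}, size 13.

13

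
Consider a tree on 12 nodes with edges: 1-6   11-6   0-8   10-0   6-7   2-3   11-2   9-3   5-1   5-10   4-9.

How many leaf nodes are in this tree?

3

Degree-1 nodes: 4, 7, 8 — 3 of them.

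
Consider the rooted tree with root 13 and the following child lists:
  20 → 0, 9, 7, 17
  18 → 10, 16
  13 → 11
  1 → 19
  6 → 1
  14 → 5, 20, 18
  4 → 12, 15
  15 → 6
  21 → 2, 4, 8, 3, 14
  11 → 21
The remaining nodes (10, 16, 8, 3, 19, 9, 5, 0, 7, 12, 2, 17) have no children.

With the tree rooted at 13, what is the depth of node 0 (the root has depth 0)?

Path from 13 to 0: 13–11–21–14–20–0, which has 5 edges.

5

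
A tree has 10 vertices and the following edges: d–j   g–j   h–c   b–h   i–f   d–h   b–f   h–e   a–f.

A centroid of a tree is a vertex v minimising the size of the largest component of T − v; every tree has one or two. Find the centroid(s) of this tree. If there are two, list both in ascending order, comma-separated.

If h is removed the pieces have sizes 4, 3, 1, 1, all ≤ ⌊10/2⌋ = 5.
No neighbour of h does as well, so h is the unique centroid.

h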